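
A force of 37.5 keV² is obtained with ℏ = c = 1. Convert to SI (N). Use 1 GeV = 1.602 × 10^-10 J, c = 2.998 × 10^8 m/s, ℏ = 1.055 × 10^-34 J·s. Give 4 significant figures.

3.043 × 10^-5 N

Force is [E]/[L] = [E]²/(ℏc); restore (ℏc)⁻¹.
1 GeV² → 1/(ℏc) × (1 GeV in J)² = 8.114 × 10^5 N.
Convert the energy scale: 37.5 keV² = 3.75 × 10^-11 GeV².
Result: 3.75 × 10^-11 × 8.114 × 10^5 = 3.043 × 10^-5 N.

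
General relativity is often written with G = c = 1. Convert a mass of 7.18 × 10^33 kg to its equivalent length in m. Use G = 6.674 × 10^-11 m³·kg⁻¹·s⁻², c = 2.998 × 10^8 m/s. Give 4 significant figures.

5.331 × 10^6 m

In G = c = 1 units mass has dimensions of length; the conversion factor is G/c².
7.18 × 10^33 kg × (G/c²) = 5.331 × 10^6 m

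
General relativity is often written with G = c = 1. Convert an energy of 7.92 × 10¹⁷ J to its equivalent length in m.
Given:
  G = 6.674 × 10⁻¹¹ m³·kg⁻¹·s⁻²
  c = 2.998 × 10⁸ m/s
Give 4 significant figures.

Energy → length via G/c⁴.
7.92 × 10¹⁷ J × (G/c⁴) = 6.543 × 10⁻²⁷ m

6.543 × 10⁻²⁷ m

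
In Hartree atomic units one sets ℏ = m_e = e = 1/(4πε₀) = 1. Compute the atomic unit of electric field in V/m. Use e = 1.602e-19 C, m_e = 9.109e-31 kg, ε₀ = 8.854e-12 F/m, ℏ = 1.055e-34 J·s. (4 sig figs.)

E_au = E_h/(e a₀) = m_e²e⁵/((4πε₀)³ℏ⁴)
E_h = 4.354e-18 J
a₀ = 5.297e-11 m
E_h/(e·a₀) = 5.131e11 V/m

5.131e11 V/m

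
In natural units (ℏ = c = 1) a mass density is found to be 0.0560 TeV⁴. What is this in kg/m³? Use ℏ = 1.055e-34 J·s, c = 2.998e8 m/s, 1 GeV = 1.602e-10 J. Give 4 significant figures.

Mass density is [E]/(c²[L]³) = [E]⁴/(ℏ³c⁵).
1 GeV⁴ → 1/(ℏ³c⁵) × (1 GeV in J)⁴ = 2.316e20 kg/m³.
Convert the energy scale: 0.0560 TeV⁴ = 5.60e10 GeV⁴.
Result: 5.60e10 × 2.316e20 = 1.297e31 kg/m³.

1.297e31 kg/m³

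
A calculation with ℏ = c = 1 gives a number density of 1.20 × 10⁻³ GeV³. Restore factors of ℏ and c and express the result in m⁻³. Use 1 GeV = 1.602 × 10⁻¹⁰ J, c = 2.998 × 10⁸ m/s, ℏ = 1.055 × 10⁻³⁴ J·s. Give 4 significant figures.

Number density is [L]⁻³ = [E]³/(ℏc)³.
1 GeV³ → 1/(ℏc)³ × (1 GeV in J)³ = 1.299 × 10⁴⁷ m⁻³.
Result: 1.20 × 10⁻³ × 1.299 × 10⁴⁷ = 1.559 × 10⁴⁴ m⁻³.

1.559 × 10⁴⁴ m⁻³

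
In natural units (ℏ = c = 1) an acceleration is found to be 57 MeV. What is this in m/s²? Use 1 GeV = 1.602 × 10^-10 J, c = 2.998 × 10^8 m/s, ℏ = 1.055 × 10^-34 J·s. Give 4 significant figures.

2.595 × 10^31 m/s²

Acceleration is [L]/[T]² = c·[E]/ℏ.
1 GeV → c/ℏ × (1 GeV in J) = 4.552 × 10^32 m/s².
Convert the energy scale: 57 MeV = 0.0570 GeV.
Result: 0.0570 × 4.552 × 10^32 = 2.595 × 10^31 m/s².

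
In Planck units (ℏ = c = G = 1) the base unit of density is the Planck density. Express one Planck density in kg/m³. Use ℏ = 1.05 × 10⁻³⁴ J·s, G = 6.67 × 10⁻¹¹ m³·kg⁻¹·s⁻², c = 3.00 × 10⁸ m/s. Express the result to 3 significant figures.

ρ_P = c⁵/(ℏG²)
  = 2.43 × 10⁴² / 4.67 × 10⁻⁵⁵
  = 5.20 × 10⁹⁶ kg/m³

5.20 × 10⁹⁶ kg/m³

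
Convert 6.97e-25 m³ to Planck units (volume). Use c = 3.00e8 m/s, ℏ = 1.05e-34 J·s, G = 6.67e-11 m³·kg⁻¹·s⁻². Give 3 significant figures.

1.67e80

Planck volume: V_P = (ℏG/c³)^(3/2) = 4.18e-105 m³.
6.97e-25 / 4.18e-105 = 1.67e80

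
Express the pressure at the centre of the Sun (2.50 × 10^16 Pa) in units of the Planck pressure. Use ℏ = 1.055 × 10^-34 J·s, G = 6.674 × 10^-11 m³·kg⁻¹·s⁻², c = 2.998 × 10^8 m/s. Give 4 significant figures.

5.397 × 10^-98

Planck pressure: p_P = c⁷/(ℏG²) = 4.632 × 10^113 Pa.
2.50 × 10^16 / 4.632 × 10^113 = 5.397 × 10^-98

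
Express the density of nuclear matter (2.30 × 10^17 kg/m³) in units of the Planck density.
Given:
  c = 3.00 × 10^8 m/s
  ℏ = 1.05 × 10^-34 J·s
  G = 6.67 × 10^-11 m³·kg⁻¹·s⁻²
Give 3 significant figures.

Planck density: ρ_P = c⁵/(ℏG²) = 5.20 × 10^96 kg/m³.
2.30 × 10^17 / 5.20 × 10^96 = 4.42 × 10^-80

4.42 × 10^-80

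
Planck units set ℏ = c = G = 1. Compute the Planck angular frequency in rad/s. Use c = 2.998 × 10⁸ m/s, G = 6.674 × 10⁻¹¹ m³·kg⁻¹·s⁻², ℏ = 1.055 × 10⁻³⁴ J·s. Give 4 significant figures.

1.855 × 10⁴³ rad/s

Dimensional analysis gives ω_P = √(c⁵/(ℏG)).
  = √(3.440 × 10⁸⁶)
  = 1.855 × 10⁴³ rad/s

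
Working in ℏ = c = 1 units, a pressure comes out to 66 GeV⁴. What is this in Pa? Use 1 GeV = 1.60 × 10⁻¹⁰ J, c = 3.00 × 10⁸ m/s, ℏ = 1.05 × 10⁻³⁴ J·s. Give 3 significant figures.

1.38 × 10³⁹ Pa

Pressure is [E]/[L]³ = [E]⁴/(ℏc)³.
1 GeV⁴ → 1/(ℏc)³ × (1 GeV in J)⁴ = 2.10 × 10³⁷ Pa.
Result: 66 × 2.10 × 10³⁷ = 1.38 × 10³⁹ Pa.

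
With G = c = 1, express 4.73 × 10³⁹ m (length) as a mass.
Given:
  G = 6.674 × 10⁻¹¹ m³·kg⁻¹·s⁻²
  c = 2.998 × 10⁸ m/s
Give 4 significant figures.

Length → mass via c²/G.
4.73 × 10³⁹ m × (c²/G) = 6.370 × 10⁶⁶ kg

6.370 × 10⁶⁶ kg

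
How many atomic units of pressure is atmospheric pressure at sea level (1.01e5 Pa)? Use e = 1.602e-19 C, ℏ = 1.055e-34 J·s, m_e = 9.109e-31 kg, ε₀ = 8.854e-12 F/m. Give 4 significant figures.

atomic unit of pressure: P_au = E_h/a₀³ = m_e⁴e¹⁰/((4πε₀)⁵ℏ⁸) = 2.929e13 Pa.
1.01e5 / 2.929e13 = 3.448e-9

3.448e-9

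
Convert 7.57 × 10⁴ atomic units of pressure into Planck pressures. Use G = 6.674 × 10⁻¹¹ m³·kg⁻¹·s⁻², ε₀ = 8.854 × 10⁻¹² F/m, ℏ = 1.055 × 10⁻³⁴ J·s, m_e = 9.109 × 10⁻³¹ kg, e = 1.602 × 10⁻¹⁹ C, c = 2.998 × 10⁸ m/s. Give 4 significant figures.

4.787 × 10⁻⁹⁶

atomic unit of pressure: P_au = E_h/a₀³ = m_e⁴e¹⁰/((4πε₀)⁵ℏ⁸) = 2.929 × 10¹³ Pa
Planck pressure: p_P = c⁷/(ℏG²) = 4.632 × 10¹¹³ Pa
7.57 × 10⁴ × 2.929 × 10¹³ / 4.632 × 10¹¹³ = 4.787 × 10⁻⁹⁶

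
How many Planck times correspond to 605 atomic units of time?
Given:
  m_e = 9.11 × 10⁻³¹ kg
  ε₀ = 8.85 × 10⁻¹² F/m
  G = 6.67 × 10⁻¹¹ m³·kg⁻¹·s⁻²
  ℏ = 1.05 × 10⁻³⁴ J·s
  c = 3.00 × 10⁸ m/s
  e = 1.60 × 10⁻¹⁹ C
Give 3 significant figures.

atomic unit of time: τ_au = (4πε₀)²ℏ³/(m_e e⁴) = 2.40 × 10⁻¹⁷ s
Planck time: t_P = √(ℏG/c⁵) = 5.37 × 10⁻⁴⁴ s
605 × 2.40 × 10⁻¹⁷ / 5.37 × 10⁻⁴⁴ = 2.70 × 10²⁹

2.70 × 10²⁹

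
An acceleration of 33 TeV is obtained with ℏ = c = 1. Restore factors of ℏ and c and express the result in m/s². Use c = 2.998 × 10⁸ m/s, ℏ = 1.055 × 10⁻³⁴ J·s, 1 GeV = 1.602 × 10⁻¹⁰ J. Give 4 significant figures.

1.502 × 10³⁷ m/s²

Acceleration is [L]/[T]² = c·[E]/ℏ.
1 GeV → c/ℏ × (1 GeV in J) = 4.552 × 10³² m/s².
Convert the energy scale: 33 TeV = 3.30 × 10⁴ GeV.
Result: 3.30 × 10⁴ × 4.552 × 10³² = 1.502 × 10³⁷ m/s².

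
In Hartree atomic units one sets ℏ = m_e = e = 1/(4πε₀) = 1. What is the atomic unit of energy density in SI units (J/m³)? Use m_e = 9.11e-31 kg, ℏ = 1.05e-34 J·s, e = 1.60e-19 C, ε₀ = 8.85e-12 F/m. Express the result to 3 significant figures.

3.01e13 J/m³

u_au = E_h/a₀³ = m_e⁴e¹⁰/((4πε₀)⁵ℏ⁸)
E_h = 4.38e-18 J
a₀ = 5.26e-11 m
E_h/a₀³ = 3.01e13 J/m³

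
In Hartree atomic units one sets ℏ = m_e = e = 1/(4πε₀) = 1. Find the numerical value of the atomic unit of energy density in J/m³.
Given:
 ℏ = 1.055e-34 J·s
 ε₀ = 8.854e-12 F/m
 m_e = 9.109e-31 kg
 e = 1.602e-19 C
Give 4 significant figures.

u_au = E_h/a₀³ = m_e⁴e¹⁰/((4πε₀)⁵ℏ⁸)
E_h = 4.354e-18 J
a₀ = 5.297e-11 m
E_h/a₀³ = 2.929e13 J/m³

2.929e13 J/m³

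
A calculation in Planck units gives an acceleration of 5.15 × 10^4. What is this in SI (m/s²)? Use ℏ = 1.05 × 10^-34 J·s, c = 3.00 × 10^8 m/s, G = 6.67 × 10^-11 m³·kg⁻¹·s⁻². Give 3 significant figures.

2.88 × 10^56 m/s²

One Planck acceleration: a_P = √(c⁷/(ℏG)) = 5.59 × 10^51 m/s².
5.15 × 10^4 × 5.59 × 10^51 m/s² = 2.88 × 10^56 m/s²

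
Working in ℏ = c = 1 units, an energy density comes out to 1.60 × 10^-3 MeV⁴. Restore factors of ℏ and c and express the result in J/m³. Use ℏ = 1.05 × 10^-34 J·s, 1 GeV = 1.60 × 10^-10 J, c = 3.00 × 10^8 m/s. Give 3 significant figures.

[E]/[L]³ = [E]⁴/(ℏc)³; restore (ℏc)⁻³.
1 GeV⁴ → 1/(ℏc)³ × (1 GeV in J)⁴ = 2.10 × 10^37 J/m³.
Convert the energy scale: 1.60 × 10^-3 MeV⁴ = 1.60 × 10^-15 GeV⁴.
Result: 1.60 × 10^-15 × 2.10 × 10^37 = 3.35 × 10^22 J/m³.

3.35 × 10^22 J/m³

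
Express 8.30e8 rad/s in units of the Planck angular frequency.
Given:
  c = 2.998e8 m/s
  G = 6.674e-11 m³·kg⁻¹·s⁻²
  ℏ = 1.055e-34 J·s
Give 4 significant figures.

4.475e-35

Planck angular frequency: ω_P = √(c⁵/(ℏG)) = 1.855e43 rad/s.
8.30e8 / 1.855e43 = 4.475e-35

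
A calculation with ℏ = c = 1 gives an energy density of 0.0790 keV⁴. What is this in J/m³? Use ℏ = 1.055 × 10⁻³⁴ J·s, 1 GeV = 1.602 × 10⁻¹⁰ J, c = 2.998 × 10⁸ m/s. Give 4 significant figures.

[E]/[L]³ = [E]⁴/(ℏc)³; restore (ℏc)⁻³.
1 GeV⁴ → 1/(ℏc)³ × (1 GeV in J)⁴ = 2.082 × 10³⁷ J/m³.
Convert the energy scale: 0.0790 keV⁴ = 7.90 × 10⁻²⁶ GeV⁴.
Result: 7.90 × 10⁻²⁶ × 2.082 × 10³⁷ = 1.644 × 10¹² J/m³.

1.644 × 10¹² J/m³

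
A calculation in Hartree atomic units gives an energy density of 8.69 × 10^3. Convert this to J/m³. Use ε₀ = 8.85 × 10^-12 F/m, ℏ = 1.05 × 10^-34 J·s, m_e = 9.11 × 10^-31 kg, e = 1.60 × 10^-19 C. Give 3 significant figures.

2.62 × 10^17 J/m³

One atomic unit of energy density: u_au = E_h/a₀³ = m_e⁴e¹⁰/((4πε₀)⁵ℏ⁸) = 3.01 × 10^13 J/m³.
8.69 × 10^3 × 3.01 × 10^13 J/m³ = 2.62 × 10^17 J/m³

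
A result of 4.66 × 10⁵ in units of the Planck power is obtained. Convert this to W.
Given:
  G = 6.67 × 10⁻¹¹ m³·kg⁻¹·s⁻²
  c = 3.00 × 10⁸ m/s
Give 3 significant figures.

One Planck power: P_P = c⁵/G = 3.64 × 10⁵² W.
4.66 × 10⁵ × 3.64 × 10⁵² W = 1.70 × 10⁵⁸ W

1.70 × 10⁵⁸ W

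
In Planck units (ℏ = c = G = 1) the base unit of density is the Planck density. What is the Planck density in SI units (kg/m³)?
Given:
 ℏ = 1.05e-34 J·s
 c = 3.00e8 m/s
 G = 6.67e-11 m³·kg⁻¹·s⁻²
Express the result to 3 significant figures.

ρ_P = c⁵/(ℏG²)
  = 2.43e42 / 4.67e-55
  = 5.20e96 kg/m³

5.20e96 kg/m³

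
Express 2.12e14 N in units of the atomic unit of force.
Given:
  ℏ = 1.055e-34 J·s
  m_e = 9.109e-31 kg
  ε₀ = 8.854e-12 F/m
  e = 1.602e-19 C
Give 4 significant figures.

2.579e21

atomic unit of force: F_au = E_h/a₀ = m_e²e⁶/((4πε₀)³ℏ⁴) = 8.220e-8 N.
2.12e14 / 8.220e-8 = 2.579e21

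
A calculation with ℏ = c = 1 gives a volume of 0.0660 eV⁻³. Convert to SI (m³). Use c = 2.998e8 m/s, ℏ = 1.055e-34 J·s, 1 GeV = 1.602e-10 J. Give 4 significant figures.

5.079e-22 m³

Volume is [L]³ = [E]⁻³·(ℏc)³.
1 GeV⁻³ → (ℏc)³ × (1 GeV in J)⁻³ = 7.696e-48 m³.
Convert the energy scale: 0.0660 eV⁻³ = 6.60e25 GeV⁻³.
Result: 6.60e25 × 7.696e-48 = 5.079e-22 m³.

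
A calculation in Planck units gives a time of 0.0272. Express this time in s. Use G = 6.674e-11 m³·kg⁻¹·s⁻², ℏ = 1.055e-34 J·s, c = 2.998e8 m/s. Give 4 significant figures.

One Planck time: t_P = √(ℏG/c⁵) = 5.392e-44 s.
0.0272 × 5.392e-44 s = 1.467e-45 s

1.467e-45 s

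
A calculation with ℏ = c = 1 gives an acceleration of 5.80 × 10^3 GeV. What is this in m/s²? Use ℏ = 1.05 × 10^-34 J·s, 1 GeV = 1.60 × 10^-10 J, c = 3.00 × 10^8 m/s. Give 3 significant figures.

2.65 × 10^36 m/s²

Acceleration is [L]/[T]² = c·[E]/ℏ.
1 GeV → c/ℏ × (1 GeV in J) = 4.57 × 10^32 m/s².
Result: 5.80 × 10^3 × 4.57 × 10^32 = 2.65 × 10^36 m/s².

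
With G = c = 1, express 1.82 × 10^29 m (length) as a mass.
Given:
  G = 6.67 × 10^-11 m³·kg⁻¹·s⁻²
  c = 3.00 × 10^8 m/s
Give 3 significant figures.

2.46 × 10^56 kg

Length → mass via c²/G.
1.82 × 10^29 m × (c²/G) = 2.46 × 10^56 kg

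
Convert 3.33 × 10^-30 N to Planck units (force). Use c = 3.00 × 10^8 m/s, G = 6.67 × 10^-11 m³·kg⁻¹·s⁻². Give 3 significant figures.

2.74 × 10^-74

Planck force: F_P = c⁴/G = 1.21 × 10^44 N.
3.33 × 10^-30 / 1.21 × 10^44 = 2.74 × 10^-74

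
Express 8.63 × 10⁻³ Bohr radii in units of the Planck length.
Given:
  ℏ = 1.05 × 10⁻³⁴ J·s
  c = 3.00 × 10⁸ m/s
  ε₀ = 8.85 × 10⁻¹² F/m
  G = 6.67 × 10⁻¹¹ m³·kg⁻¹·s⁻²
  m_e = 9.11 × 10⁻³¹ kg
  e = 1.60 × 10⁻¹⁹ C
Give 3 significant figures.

2.82 × 10²²

Bohr radius: a₀ = 4πε₀ℏ²/(m_e e²) = 5.26 × 10⁻¹¹ m
Planck length: ℓ_P = √(ℏG/c³) = 1.61 × 10⁻³⁵ m
8.63 × 10⁻³ × 5.26 × 10⁻¹¹ / 1.61 × 10⁻³⁵ = 2.82 × 10²²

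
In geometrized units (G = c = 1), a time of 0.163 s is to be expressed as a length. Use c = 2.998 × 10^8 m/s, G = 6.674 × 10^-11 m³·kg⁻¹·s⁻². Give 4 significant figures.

4.887 × 10^7 m

Time → length via c.
0.163 s × (c) = 4.887 × 10^7 m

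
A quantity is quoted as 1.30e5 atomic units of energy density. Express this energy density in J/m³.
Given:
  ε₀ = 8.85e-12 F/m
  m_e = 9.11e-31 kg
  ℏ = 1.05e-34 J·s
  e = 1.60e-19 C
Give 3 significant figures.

One atomic unit of energy density: u_au = E_h/a₀³ = m_e⁴e¹⁰/((4πε₀)⁵ℏ⁸) = 3.01e13 J/m³.
1.30e5 × 3.01e13 J/m³ = 3.92e18 J/m³

3.92e18 J/m³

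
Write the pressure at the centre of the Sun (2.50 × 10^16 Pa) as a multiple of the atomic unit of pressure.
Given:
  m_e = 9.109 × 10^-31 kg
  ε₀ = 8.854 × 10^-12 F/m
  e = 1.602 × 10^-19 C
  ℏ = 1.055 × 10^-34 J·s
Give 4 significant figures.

853.5

atomic unit of pressure: P_au = E_h/a₀³ = m_e⁴e¹⁰/((4πε₀)⁵ℏ⁸) = 2.929 × 10^13 Pa.
2.50 × 10^16 / 2.929 × 10^13 = 853.5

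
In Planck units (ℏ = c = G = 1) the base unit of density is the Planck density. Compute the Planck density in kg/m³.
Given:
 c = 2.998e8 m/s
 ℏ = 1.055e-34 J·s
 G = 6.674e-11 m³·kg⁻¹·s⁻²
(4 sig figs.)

5.154e96 kg/m³

ρ_P = c⁵/(ℏG²)
  = 2.422e42 / 4.699e-55
  = 5.154e96 kg/m³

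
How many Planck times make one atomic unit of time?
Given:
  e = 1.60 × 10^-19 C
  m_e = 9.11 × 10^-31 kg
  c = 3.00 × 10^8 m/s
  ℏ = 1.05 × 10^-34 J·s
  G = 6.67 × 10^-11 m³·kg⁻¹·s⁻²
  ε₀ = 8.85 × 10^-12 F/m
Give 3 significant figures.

atomic unit of time: τ_au = (4πε₀)²ℏ³/(m_e e⁴) = 2.40 × 10^-17 s
Planck time: t_P = √(ℏG/c⁵) = 5.37 × 10^-44 s
ratio = 2.40 × 10^-17 / 5.37 × 10^-44 = 4.47 × 10^26

4.47 × 10^26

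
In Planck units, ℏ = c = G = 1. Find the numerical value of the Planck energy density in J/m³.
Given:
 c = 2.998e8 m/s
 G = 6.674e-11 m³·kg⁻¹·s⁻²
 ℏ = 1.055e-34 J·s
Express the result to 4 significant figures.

Dimensional analysis gives u_P = c⁷/(ℏG²).
  = 2.177e59 / 4.699e-55
  = 4.632e113 J/m³

4.632e113 J/m³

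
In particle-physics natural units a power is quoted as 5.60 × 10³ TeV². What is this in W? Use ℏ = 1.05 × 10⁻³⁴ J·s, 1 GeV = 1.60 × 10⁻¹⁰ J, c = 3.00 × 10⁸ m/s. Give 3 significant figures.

1.37 × 10²⁴ W

Power is [E]/[T] = [E]²/ℏ.
1 GeV² → 1/ℏ × (1 GeV in J)² = 2.44 × 10¹⁴ W.
Convert the energy scale: 5.60 × 10³ TeV² = 5.60 × 10⁹ GeV².
Result: 5.60 × 10⁹ × 2.44 × 10¹⁴ = 1.37 × 10²⁴ W.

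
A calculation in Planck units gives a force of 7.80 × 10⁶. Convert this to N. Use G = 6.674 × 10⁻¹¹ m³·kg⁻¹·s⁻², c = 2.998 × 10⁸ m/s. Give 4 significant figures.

9.441 × 10⁵⁰ N

One Planck force: F_P = c⁴/G = 1.210 × 10⁴⁴ N.
7.80 × 10⁶ × 1.210 × 10⁴⁴ N = 9.441 × 10⁵⁰ N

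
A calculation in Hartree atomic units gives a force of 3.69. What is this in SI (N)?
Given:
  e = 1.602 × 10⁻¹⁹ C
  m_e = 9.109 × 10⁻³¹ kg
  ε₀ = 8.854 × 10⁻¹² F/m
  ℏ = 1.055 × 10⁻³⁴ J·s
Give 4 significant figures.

3.033 × 10⁻⁷ N

One atomic unit of force: F_au = E_h/a₀ = m_e²e⁶/((4πε₀)³ℏ⁴) = 8.220 × 10⁻⁸ N.
3.69 × 8.220 × 10⁻⁸ N = 3.033 × 10⁻⁷ N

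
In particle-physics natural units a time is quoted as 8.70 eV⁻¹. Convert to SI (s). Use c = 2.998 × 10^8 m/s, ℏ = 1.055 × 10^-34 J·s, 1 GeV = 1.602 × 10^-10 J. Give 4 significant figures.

A time is [E]⁻¹ in ℏ=c=1; restore one factor of ℏ.
1 GeV⁻¹ → ℏ × (1 GeV in J)⁻¹ = 6.586 × 10^-25 s.
Convert the energy scale: 8.70 eV⁻¹ = 8.70 × 10^9 GeV⁻¹.
Result: 8.70 × 10^9 × 6.586 × 10^-25 = 5.729 × 10^-15 s.

5.729 × 10^-15 s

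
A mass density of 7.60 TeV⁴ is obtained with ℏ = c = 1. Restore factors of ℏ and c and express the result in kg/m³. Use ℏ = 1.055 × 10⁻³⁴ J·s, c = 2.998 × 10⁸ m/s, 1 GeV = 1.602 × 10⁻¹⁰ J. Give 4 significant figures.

Mass density is [E]/(c²[L]³) = [E]⁴/(ℏ³c⁵).
1 GeV⁴ → 1/(ℏ³c⁵) × (1 GeV in J)⁴ = 2.316 × 10²⁰ kg/m³.
Convert the energy scale: 7.60 TeV⁴ = 7.60 × 10¹² GeV⁴.
Result: 7.60 × 10¹² × 2.316 × 10²⁰ = 1.760 × 10³³ kg/m³.

1.760 × 10³³ kg/m³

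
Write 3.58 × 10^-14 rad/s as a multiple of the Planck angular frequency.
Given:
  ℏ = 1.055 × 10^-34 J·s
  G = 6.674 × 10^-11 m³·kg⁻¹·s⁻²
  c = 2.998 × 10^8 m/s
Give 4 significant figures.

Planck angular frequency: ω_P = √(c⁵/(ℏG)) = 1.855 × 10^43 rad/s.
3.58 × 10^-14 / 1.855 × 10^43 = 1.930 × 10^-57

1.930 × 10^-57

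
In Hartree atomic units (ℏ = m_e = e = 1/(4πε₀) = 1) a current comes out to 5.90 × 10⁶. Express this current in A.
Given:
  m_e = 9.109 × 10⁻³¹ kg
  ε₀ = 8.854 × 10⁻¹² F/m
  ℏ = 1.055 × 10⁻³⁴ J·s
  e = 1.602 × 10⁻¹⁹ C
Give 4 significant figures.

One atomic unit of electric current: I_au = e E_h/ℏ = m_e e⁵/((4πε₀)²ℏ³) = 6.612 × 10⁻³ A.
5.90 × 10⁶ × 6.612 × 10⁻³ A = 3.901 × 10⁴ A

3.901 × 10⁴ A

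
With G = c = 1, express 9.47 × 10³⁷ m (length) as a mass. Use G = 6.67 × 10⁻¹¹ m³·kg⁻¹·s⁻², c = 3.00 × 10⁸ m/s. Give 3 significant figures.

1.28 × 10⁶⁵ kg

Length → mass via c²/G.
9.47 × 10³⁷ m × (c²/G) = 1.28 × 10⁶⁵ kg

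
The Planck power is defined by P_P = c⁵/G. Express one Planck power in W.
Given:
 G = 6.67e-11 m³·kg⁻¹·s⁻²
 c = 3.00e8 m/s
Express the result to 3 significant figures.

P_P = c⁵/G
  = 2.43e42 / 6.67e-11
  = 3.64e52 W

3.64e52 W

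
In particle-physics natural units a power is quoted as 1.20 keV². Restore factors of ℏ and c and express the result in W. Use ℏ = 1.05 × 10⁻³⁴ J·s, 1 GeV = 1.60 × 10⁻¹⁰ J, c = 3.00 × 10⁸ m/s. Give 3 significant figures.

Power is [E]/[T] = [E]²/ℏ.
1 GeV² → 1/ℏ × (1 GeV in J)² = 2.44 × 10¹⁴ W.
Convert the energy scale: 1.20 keV² = 1.20 × 10⁻¹² GeV².
Result: 1.20 × 10⁻¹² × 2.44 × 10¹⁴ = 293 W.

293 W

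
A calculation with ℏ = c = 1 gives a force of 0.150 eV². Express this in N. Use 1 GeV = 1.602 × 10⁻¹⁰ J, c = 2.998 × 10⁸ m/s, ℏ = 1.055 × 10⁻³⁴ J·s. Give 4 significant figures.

Force is [E]/[L] = [E]²/(ℏc); restore (ℏc)⁻¹.
1 GeV² → 1/(ℏc) × (1 GeV in J)² = 8.114 × 10⁵ N.
Convert the energy scale: 0.150 eV² = 1.50 × 10⁻¹⁹ GeV².
Result: 1.50 × 10⁻¹⁹ × 8.114 × 10⁵ = 1.217 × 10⁻¹³ N.

1.217 × 10⁻¹³ N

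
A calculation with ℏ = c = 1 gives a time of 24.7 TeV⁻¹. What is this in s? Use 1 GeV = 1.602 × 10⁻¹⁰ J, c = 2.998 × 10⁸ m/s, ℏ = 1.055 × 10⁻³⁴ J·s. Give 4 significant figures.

1.627 × 10⁻²⁶ s

A time is [E]⁻¹ in ℏ=c=1; restore one factor of ℏ.
1 GeV⁻¹ → ℏ × (1 GeV in J)⁻¹ = 6.586 × 10⁻²⁵ s.
Convert the energy scale: 24.7 TeV⁻¹ = 0.0247 GeV⁻¹.
Result: 0.0247 × 6.586 × 10⁻²⁵ = 1.627 × 10⁻²⁶ s.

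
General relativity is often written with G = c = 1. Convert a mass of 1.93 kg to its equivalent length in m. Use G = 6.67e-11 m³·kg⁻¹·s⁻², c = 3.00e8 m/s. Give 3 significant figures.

In G = c = 1 units mass has dimensions of length; the conversion factor is G/c².
1.93 kg × (G/c²) = 1.43e-27 m

1.43e-27 m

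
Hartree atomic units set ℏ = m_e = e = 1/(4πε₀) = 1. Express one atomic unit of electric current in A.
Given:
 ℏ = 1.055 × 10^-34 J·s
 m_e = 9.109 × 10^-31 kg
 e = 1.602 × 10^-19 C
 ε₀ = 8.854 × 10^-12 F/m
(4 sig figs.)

Dimensional analysis gives I_au = e E_h/ℏ = m_e e⁵/((4πε₀)²ℏ³).
E_h = 4.354 × 10^-18 J
e·E_h/ℏ = 6.612 × 10^-3 A

6.612 × 10^-3 A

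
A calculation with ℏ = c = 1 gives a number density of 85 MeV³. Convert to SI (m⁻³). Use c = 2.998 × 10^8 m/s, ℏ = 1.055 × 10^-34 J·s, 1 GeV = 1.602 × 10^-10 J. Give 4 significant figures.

1.104 × 10^40 m⁻³

Number density is [L]⁻³ = [E]³/(ℏc)³.
1 GeV³ → 1/(ℏc)³ × (1 GeV in J)³ = 1.299 × 10^47 m⁻³.
Convert the energy scale: 85 MeV³ = 8.50 × 10^-8 GeV³.
Result: 8.50 × 10^-8 × 1.299 × 10^47 = 1.104 × 10^40 m⁻³.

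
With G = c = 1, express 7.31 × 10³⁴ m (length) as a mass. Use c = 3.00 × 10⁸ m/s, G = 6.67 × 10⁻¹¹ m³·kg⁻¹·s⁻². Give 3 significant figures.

Length → mass via c²/G.
7.31 × 10³⁴ m × (c²/G) = 9.86 × 10⁶¹ kg

9.86 × 10⁶¹ kg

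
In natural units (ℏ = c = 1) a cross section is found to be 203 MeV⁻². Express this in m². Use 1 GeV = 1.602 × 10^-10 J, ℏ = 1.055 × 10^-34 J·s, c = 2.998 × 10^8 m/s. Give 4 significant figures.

7.913 × 10^-24 m²

Area is [L]² = [E]⁻²·(ℏc)²; restore (ℏc)².
1 GeV⁻² → (ℏc)² × (1 GeV in J)⁻² = 3.898 × 10^-32 m².
Convert the energy scale: 203 MeV⁻² = 2.03 × 10^8 GeV⁻².
Result: 2.03 × 10^8 × 3.898 × 10^-32 = 7.913 × 10^-24 m².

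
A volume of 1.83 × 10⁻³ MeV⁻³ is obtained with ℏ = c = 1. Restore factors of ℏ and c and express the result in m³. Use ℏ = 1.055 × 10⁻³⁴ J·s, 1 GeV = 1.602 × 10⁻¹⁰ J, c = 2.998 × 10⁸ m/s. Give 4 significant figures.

1.408 × 10⁻⁴¹ m³

Volume is [L]³ = [E]⁻³·(ℏc)³.
1 GeV⁻³ → (ℏc)³ × (1 GeV in J)⁻³ = 7.696 × 10⁻⁴⁸ m³.
Convert the energy scale: 1.83 × 10⁻³ MeV⁻³ = 1.83 × 10⁶ GeV⁻³.
Result: 1.83 × 10⁶ × 7.696 × 10⁻⁴⁸ = 1.408 × 10⁻⁴¹ m³.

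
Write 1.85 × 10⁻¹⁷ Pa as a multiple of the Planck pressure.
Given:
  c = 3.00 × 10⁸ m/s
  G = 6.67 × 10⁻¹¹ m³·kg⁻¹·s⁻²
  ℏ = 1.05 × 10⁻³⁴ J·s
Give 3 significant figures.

3.95 × 10⁻¹³¹

Planck pressure: p_P = c⁷/(ℏG²) = 4.68 × 10¹¹³ Pa.
1.85 × 10⁻¹⁷ / 4.68 × 10¹¹³ = 3.95 × 10⁻¹³¹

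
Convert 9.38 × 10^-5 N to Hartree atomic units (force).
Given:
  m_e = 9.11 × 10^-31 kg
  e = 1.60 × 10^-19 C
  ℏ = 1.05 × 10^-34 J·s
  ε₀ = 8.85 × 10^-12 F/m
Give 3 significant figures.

atomic unit of force: F_au = E_h/a₀ = m_e²e⁶/((4πε₀)³ℏ⁴) = 8.33 × 10^-8 N.
9.38 × 10^-5 / 8.33 × 10^-8 = 1.13 × 10^3

1.13 × 10^3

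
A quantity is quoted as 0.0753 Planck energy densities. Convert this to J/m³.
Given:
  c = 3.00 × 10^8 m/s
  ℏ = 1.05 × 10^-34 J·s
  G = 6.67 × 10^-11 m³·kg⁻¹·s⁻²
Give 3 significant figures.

One Planck energy density: u_P = c⁷/(ℏG²) = 4.68 × 10^113 J/m³.
0.0753 × 4.68 × 10^113 J/m³ = 3.53 × 10^112 J/m³

3.53 × 10^112 J/m³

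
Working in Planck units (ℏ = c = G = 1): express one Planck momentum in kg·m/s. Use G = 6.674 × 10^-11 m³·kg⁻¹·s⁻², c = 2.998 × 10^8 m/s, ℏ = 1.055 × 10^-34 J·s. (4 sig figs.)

6.527 kg·m/s

From ℏ = c = G = 1 the momentum scale is p_P = √(ℏc³/G).
  = √(42.60)
  = 6.527 kg·m/s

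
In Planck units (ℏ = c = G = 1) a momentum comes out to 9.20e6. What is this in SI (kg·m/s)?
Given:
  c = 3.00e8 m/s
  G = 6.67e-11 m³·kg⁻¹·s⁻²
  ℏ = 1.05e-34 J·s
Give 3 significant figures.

One Planck momentum: p_P = √(ℏc³/G) = 6.52 kg·m/s.
9.20e6 × 6.52 kg·m/s = 6.00e7 kg·m/s

6.00e7 kg·m/s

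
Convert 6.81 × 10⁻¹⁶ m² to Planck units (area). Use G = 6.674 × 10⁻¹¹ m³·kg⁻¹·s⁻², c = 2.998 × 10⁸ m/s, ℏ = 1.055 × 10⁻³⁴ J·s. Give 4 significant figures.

2.606 × 10⁵⁴

Planck area: A_P = ℏG/c³ = 2.613 × 10⁻⁷⁰ m².
6.81 × 10⁻¹⁶ / 2.613 × 10⁻⁷⁰ = 2.606 × 10⁵⁴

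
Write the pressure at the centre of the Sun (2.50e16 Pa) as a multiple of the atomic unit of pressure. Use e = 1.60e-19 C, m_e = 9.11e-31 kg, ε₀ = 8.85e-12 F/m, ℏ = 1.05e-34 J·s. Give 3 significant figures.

830

atomic unit of pressure: P_au = E_h/a₀³ = m_e⁴e¹⁰/((4πε₀)⁵ℏ⁸) = 3.01e13 Pa.
2.50e16 / 3.01e13 = 830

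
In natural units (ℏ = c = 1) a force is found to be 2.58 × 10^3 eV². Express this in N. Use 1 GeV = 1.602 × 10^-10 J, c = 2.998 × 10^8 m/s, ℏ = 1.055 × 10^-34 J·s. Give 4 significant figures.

Force is [E]/[L] = [E]²/(ℏc); restore (ℏc)⁻¹.
1 GeV² → 1/(ℏc) × (1 GeV in J)² = 8.114 × 10^5 N.
Convert the energy scale: 2.58 × 10^3 eV² = 2.58 × 10^-15 GeV².
Result: 2.58 × 10^-15 × 8.114 × 10^5 = 2.093 × 10^-9 N.

2.093 × 10^-9 N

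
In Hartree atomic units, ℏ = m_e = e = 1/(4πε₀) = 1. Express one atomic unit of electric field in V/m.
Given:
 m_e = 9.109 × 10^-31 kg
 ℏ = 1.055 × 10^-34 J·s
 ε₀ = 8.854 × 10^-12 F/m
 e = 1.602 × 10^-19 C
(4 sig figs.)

5.131 × 10^11 V/m

Dimensional analysis gives E_au = E_h/(e a₀) = m_e²e⁵/((4πε₀)³ℏ⁴).
E_h = 4.354 × 10^-18 J
a₀ = 5.297 × 10^-11 m
E_h/(e·a₀) = 5.131 × 10^11 V/m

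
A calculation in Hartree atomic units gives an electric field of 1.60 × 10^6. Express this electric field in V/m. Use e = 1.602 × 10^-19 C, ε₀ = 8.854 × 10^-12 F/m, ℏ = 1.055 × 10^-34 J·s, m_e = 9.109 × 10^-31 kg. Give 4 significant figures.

8.209 × 10^17 V/m

One atomic unit of electric field: E_au = E_h/(e a₀) = m_e²e⁵/((4πε₀)³ℏ⁴) = 5.131 × 10^11 V/m.
1.60 × 10^6 × 5.131 × 10^11 V/m = 8.209 × 10^17 V/m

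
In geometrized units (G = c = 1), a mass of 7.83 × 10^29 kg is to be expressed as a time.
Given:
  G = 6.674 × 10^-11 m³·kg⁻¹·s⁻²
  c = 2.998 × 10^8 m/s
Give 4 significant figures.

Mass → time via G/c³.
7.83 × 10^29 kg × (G/c³) = 1.939 × 10^-6 s

1.939 × 10^-6 s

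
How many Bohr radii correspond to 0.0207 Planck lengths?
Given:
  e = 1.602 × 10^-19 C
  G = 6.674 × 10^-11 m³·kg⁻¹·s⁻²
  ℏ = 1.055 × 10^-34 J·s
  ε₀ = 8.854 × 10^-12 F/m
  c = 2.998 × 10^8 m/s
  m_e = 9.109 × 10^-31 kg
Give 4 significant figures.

6.317 × 10^-27

Planck length: ℓ_P = √(ℏG/c³) = 1.616 × 10^-35 m
Bohr radius: a₀ = 4πε₀ℏ²/(m_e e²) = 5.297 × 10^-11 m
0.0207 × 1.616 × 10^-35 / 5.297 × 10^-11 = 6.317 × 10^-27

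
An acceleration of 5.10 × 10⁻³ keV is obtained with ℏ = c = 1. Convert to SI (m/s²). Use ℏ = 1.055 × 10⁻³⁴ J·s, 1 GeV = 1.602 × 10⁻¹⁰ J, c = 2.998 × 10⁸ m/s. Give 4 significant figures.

Acceleration is [L]/[T]² = c·[E]/ℏ.
1 GeV → c/ℏ × (1 GeV in J) = 4.552 × 10³² m/s².
Convert the energy scale: 5.10 × 10⁻³ keV = 5.10 × 10⁻⁹ GeV.
Result: 5.10 × 10⁻⁹ × 4.552 × 10³² = 2.322 × 10²⁴ m/s².

2.322 × 10²⁴ m/s²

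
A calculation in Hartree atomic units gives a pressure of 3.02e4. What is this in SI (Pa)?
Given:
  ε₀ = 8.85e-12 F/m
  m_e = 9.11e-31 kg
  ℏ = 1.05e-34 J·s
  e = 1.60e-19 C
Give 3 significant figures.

9.10e17 Pa

One atomic unit of pressure: P_au = E_h/a₀³ = m_e⁴e¹⁰/((4πε₀)⁵ℏ⁸) = 3.01e13 Pa.
3.02e4 × 3.01e13 Pa = 9.10e17 Pa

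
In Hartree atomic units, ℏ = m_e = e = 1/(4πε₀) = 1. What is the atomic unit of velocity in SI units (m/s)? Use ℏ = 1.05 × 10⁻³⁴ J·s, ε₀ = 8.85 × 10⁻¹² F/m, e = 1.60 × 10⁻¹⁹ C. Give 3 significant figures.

2.19 × 10⁶ m/s

The unique combination of the constants set to 1 with dimensions of velocity is v_au = e²/(4πε₀ℏ).
  = 2.56 × 10⁻³⁸ / 1.17 × 10⁻⁴⁴
  = 2.19 × 10⁶ m/s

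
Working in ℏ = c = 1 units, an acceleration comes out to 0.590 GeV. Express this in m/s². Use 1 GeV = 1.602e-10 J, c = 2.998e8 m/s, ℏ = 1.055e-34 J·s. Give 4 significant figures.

Acceleration is [L]/[T]² = c·[E]/ℏ.
1 GeV → c/ℏ × (1 GeV in J) = 4.552e32 m/s².
Result: 0.590 × 4.552e32 = 2.686e32 m/s².

2.686e32 m/s²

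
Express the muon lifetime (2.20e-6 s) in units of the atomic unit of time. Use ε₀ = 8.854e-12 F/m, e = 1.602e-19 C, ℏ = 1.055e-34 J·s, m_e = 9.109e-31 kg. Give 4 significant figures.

atomic unit of time: τ_au = (4πε₀)²ℏ³/(m_e e⁴) = 2.423e-17 s.
2.20e-6 / 2.423e-17 = 9.080e10

9.080e10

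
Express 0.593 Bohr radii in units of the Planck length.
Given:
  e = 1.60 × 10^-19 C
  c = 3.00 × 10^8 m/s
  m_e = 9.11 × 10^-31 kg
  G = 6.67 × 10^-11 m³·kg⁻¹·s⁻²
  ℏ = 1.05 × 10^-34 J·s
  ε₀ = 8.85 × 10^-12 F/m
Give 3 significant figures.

1.94 × 10^24

Bohr radius: a₀ = 4πε₀ℏ²/(m_e e²) = 5.26 × 10^-11 m
Planck length: ℓ_P = √(ℏG/c³) = 1.61 × 10^-35 m
0.593 × 5.26 × 10^-11 / 1.61 × 10^-35 = 1.94 × 10^24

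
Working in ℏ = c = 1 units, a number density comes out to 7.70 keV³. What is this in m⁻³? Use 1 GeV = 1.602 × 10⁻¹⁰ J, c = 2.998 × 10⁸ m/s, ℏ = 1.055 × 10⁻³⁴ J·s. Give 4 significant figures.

Number density is [L]⁻³ = [E]³/(ℏc)³.
1 GeV³ → 1/(ℏc)³ × (1 GeV in J)³ = 1.299 × 10⁴⁷ m⁻³.
Convert the energy scale: 7.70 keV³ = 7.70 × 10⁻¹⁸ GeV³.
Result: 7.70 × 10⁻¹⁸ × 1.299 × 10⁴⁷ = 1.001 × 10³⁰ m⁻³.

1.001 × 10³⁰ m⁻³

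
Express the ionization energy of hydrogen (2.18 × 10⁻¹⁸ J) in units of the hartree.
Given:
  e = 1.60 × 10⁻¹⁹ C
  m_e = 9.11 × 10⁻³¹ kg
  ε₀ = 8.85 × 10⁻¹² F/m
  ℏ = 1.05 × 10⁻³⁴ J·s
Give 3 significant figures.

0.498

hartree: E_h = m_e e⁴/(4πε₀ℏ)² = 4.38 × 10⁻¹⁸ J.
2.18 × 10⁻¹⁸ / 4.38 × 10⁻¹⁸ = 0.498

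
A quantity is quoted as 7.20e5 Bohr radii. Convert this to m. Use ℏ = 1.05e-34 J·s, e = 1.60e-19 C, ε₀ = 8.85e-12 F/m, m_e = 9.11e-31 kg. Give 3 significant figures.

3.79e-5 m

One Bohr radius: a₀ = 4πε₀ℏ²/(m_e e²) = 5.26e-11 m.
7.20e5 × 5.26e-11 m = 3.79e-5 m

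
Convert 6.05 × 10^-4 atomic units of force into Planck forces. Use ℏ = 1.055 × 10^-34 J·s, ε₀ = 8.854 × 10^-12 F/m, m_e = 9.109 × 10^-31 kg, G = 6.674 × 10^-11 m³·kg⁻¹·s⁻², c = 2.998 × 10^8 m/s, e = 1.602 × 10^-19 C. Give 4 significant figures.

atomic unit of force: F_au = E_h/a₀ = m_e²e⁶/((4πε₀)³ℏ⁴) = 8.220 × 10^-8 N
Planck force: F_P = c⁴/G = 1.210 × 10^44 N
6.05 × 10^-4 × 8.220 × 10^-8 / 1.210 × 10^44 = 4.108 × 10^-55

4.108 × 10^-55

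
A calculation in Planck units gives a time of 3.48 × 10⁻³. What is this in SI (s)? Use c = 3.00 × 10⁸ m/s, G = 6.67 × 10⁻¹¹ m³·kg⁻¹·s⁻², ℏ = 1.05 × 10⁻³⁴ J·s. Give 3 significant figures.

One Planck time: t_P = √(ℏG/c⁵) = 5.37 × 10⁻⁴⁴ s.
3.48 × 10⁻³ × 5.37 × 10⁻⁴⁴ s = 1.87 × 10⁻⁴⁶ s

1.87 × 10⁻⁴⁶ s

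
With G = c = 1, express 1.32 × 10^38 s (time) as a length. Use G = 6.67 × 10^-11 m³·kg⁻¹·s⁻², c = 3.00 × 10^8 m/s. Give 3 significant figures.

3.96 × 10^46 m

Time → length via c.
1.32 × 10^38 s × (c) = 3.96 × 10^46 m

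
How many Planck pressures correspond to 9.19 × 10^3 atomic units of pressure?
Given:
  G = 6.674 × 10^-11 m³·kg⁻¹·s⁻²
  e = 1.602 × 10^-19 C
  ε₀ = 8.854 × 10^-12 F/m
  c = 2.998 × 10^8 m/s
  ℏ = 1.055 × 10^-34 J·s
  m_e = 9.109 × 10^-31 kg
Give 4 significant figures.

5.811 × 10^-97

atomic unit of pressure: P_au = E_h/a₀³ = m_e⁴e¹⁰/((4πε₀)⁵ℏ⁸) = 2.929 × 10^13 Pa
Planck pressure: p_P = c⁷/(ℏG²) = 4.632 × 10^113 Pa
9.19 × 10^3 × 2.929 × 10^13 / 4.632 × 10^113 = 5.811 × 10^-97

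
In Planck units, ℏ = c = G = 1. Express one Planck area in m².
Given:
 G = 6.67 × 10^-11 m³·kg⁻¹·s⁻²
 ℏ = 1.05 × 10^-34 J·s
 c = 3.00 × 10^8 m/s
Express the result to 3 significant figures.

2.59 × 10^-70 m²

From ℏ = c = G = 1 the area scale is A_P = ℏG/c³.
  = 7.00 × 10^-45 / 2.70 × 10^25
  = 2.59 × 10^-70 m²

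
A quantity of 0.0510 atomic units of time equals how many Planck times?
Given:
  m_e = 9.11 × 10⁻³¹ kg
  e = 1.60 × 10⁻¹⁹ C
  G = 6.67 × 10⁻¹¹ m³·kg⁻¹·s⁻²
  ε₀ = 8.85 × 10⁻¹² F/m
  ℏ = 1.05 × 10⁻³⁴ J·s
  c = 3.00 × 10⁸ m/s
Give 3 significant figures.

atomic unit of time: τ_au = (4πε₀)²ℏ³/(m_e e⁴) = 2.40 × 10⁻¹⁷ s
Planck time: t_P = √(ℏG/c⁵) = 5.37 × 10⁻⁴⁴ s
0.0510 × 2.40 × 10⁻¹⁷ / 5.37 × 10⁻⁴⁴ = 2.28 × 10²⁵

2.28 × 10²⁵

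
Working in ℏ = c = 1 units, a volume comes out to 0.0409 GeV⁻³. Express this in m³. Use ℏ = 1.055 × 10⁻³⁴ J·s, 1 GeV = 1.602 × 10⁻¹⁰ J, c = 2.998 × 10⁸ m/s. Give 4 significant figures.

Volume is [L]³ = [E]⁻³·(ℏc)³.
1 GeV⁻³ → (ℏc)³ × (1 GeV in J)⁻³ = 7.696 × 10⁻⁴⁸ m³.
Result: 0.0409 × 7.696 × 10⁻⁴⁸ = 3.148 × 10⁻⁴⁹ m³.

3.148 × 10⁻⁴⁹ m³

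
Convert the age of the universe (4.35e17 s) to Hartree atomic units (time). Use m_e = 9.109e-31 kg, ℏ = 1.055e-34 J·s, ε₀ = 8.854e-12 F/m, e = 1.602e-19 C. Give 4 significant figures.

atomic unit of time: τ_au = (4πε₀)²ℏ³/(m_e e⁴) = 2.423e-17 s.
4.35e17 / 2.423e-17 = 1.795e34

1.795e34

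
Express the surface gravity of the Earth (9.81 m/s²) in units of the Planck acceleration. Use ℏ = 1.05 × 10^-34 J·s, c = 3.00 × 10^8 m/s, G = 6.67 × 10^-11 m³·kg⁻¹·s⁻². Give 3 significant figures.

Planck acceleration: a_P = √(c⁷/(ℏG)) = 5.59 × 10^51 m/s².
9.81 / 5.59 × 10^51 = 1.76 × 10^-51

1.76 × 10^-51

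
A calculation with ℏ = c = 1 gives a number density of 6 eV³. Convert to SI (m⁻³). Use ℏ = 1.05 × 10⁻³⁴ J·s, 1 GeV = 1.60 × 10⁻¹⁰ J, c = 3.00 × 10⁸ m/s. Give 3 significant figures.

7.86 × 10²⁰ m⁻³

Number density is [L]⁻³ = [E]³/(ℏc)³.
1 GeV³ → 1/(ℏc)³ × (1 GeV in J)³ = 1.31 × 10⁴⁷ m⁻³.
Convert the energy scale: 6 eV³ = 6.00 × 10⁻²⁷ GeV³.
Result: 6.00 × 10⁻²⁷ × 1.31 × 10⁴⁷ = 7.86 × 10²⁰ m⁻³.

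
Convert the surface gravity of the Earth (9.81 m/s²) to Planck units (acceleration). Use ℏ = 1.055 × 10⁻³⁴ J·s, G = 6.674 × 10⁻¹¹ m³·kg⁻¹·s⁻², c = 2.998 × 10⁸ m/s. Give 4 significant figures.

1.764 × 10⁻⁵¹

Planck acceleration: a_P = √(c⁷/(ℏG)) = 5.560 × 10⁵¹ m/s².
9.81 / 5.560 × 10⁵¹ = 1.764 × 10⁻⁵¹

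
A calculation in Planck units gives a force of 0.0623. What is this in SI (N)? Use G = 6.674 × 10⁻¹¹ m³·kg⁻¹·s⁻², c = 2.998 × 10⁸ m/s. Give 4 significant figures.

7.541 × 10⁴² N

One Planck force: F_P = c⁴/G = 1.210 × 10⁴⁴ N.
0.0623 × 1.210 × 10⁴⁴ N = 7.541 × 10⁴² N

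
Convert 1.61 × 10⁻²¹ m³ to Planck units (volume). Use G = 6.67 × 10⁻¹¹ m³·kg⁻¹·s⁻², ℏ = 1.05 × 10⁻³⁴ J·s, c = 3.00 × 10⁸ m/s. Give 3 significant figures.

Planck volume: V_P = (ℏG/c³)^(3/2) = 4.18 × 10⁻¹⁰⁵ m³.
1.61 × 10⁻²¹ / 4.18 × 10⁻¹⁰⁵ = 3.85 × 10⁸³

3.85 × 10⁸³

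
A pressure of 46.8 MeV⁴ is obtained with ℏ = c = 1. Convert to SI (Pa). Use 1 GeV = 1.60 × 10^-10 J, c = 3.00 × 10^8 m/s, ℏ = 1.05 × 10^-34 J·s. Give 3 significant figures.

Pressure is [E]/[L]³ = [E]⁴/(ℏc)³.
1 GeV⁴ → 1/(ℏc)³ × (1 GeV in J)⁴ = 2.10 × 10^37 Pa.
Convert the energy scale: 46.8 MeV⁴ = 4.68 × 10^-11 GeV⁴.
Result: 4.68 × 10^-11 × 2.10 × 10^37 = 9.81 × 10^26 Pa.

9.81 × 10^26 Pa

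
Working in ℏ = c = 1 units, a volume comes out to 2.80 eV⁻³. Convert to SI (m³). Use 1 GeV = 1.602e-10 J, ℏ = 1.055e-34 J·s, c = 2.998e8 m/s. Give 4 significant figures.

2.155e-20 m³

Volume is [L]³ = [E]⁻³·(ℏc)³.
1 GeV⁻³ → (ℏc)³ × (1 GeV in J)⁻³ = 7.696e-48 m³.
Convert the energy scale: 2.80 eV⁻³ = 2.80e27 GeV⁻³.
Result: 2.80e27 × 7.696e-48 = 2.155e-20 m³.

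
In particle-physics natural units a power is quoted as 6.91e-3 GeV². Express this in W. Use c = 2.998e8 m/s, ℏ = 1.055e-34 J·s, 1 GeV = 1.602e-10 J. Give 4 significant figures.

Power is [E]/[T] = [E]²/ℏ.
1 GeV² → 1/ℏ × (1 GeV in J)² = 2.433e14 W.
Result: 6.91e-3 × 2.433e14 = 1.681e12 W.

1.681e12 W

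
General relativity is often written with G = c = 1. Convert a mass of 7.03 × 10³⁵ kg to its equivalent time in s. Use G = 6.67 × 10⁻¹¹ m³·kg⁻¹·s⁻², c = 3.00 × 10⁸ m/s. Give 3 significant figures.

Mass → time via G/c³.
7.03 × 10³⁵ kg × (G/c³) = 1.74 s

1.74 s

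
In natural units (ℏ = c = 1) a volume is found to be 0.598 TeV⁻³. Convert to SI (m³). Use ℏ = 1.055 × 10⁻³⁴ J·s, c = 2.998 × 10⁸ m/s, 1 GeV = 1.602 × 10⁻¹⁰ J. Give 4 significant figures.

Volume is [L]³ = [E]⁻³·(ℏc)³.
1 GeV⁻³ → (ℏc)³ × (1 GeV in J)⁻³ = 7.696 × 10⁻⁴⁸ m³.
Convert the energy scale: 0.598 TeV⁻³ = 5.98 × 10⁻¹⁰ GeV⁻³.
Result: 5.98 × 10⁻¹⁰ × 7.696 × 10⁻⁴⁸ = 4.602 × 10⁻⁵⁷ m³.

4.602 × 10⁻⁵⁷ m³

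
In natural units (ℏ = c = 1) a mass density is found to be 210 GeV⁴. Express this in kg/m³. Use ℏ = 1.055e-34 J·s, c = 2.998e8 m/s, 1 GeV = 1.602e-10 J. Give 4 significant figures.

Mass density is [E]/(c²[L]³) = [E]⁴/(ℏ³c⁵).
1 GeV⁴ → 1/(ℏ³c⁵) × (1 GeV in J)⁴ = 2.316e20 kg/m³.
Result: 210 × 2.316e20 = 4.864e22 kg/m³.

4.864e22 kg/m³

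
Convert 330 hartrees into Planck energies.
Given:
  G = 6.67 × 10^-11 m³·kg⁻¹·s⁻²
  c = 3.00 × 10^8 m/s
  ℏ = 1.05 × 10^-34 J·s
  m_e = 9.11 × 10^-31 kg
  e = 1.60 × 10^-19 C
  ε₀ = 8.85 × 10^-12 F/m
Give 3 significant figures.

hartree: E_h = m_e e⁴/(4πε₀ℏ)² = 4.38 × 10^-18 J
Planck energy: E_P = √(ℏc⁵/G) = 1.96 × 10^9 J
330 × 4.38 × 10^-18 / 1.96 × 10^9 = 7.39 × 10^-25

7.39 × 10^-25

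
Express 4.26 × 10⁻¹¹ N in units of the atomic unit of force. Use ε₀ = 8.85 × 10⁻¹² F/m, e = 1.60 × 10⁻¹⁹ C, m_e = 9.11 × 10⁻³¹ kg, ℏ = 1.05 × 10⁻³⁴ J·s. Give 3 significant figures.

5.12 × 10⁻⁴

atomic unit of force: F_au = E_h/a₀ = m_e²e⁶/((4πε₀)³ℏ⁴) = 8.33 × 10⁻⁸ N.
4.26 × 10⁻¹¹ / 8.33 × 10⁻⁸ = 5.12 × 10⁻⁴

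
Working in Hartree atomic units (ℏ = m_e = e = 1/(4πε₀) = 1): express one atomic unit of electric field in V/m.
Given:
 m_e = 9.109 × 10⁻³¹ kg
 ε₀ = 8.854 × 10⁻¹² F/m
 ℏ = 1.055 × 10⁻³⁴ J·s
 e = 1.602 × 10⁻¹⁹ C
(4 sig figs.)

From ℏ = m_e = e = 1/(4πε₀) = 1 the electric field scale is E_au = E_h/(e a₀) = m_e²e⁵/((4πε₀)³ℏ⁴).
E_h = 4.354 × 10⁻¹⁸ J
a₀ = 5.297 × 10⁻¹¹ m
E_h/(e·a₀) = 5.131 × 10¹¹ V/m

5.131 × 10¹¹ V/m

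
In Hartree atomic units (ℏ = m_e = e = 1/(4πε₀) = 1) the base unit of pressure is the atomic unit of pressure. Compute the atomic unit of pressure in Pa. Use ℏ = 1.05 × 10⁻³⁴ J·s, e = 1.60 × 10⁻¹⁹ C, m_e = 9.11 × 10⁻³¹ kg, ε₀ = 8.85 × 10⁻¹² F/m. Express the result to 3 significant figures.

3.01 × 10¹³ Pa

P_au = E_h/a₀³ = m_e⁴e¹⁰/((4πε₀)⁵ℏ⁸)
E_h = 4.38 × 10⁻¹⁸ J
a₀ = 5.26 × 10⁻¹¹ m
E_h/a₀³ = 3.01 × 10¹³ Pa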